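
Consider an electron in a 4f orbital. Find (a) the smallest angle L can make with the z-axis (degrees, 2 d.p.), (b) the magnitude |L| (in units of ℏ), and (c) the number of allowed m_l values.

θ_min ≈ 30.00°; |L| = 2√3 ℏ ≈ 3.464ℏ; 7 values

4f means n = 4, l = 3.
cos θ_min = 3/√12, so θ_min ≈ 30.00°.
|L| = ℏ√(3·4) = 2√3 ℏ ≈ 3.464ℏ.
There are 2l+1 = 7 values of m_l.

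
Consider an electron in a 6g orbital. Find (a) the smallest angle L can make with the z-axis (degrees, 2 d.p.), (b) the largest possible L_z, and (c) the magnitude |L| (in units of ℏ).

θ_min ≈ 26.57°; L_z,max = 4ℏ; |L| = 2√5 ℏ ≈ 4.472ℏ

6g means n = 6, l = 4.
cos θ_min = 4/√20, so θ_min ≈ 26.57°.
L_z,max = lℏ = 4ℏ.
|L| = ℏ√(4·5) = 2√5 ℏ ≈ 4.472ℏ.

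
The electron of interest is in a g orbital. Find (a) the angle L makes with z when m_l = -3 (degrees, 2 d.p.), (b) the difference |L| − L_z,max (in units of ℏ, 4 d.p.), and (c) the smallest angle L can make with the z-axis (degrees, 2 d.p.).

θ(m_l=-3) ≈ 132.13°; |L|−L_z,max ≈ 0.4721ℏ; θ_min ≈ 26.57°

A g state has l = 4.
For m_l = -3: cos θ = -3/√20, θ ≈ 132.13°.
|L| − L_z,max = (2√5 − 4)ℏ ≈ 0.4721ℏ.
cos θ_min = 4/√20, so θ_min ≈ 26.57°.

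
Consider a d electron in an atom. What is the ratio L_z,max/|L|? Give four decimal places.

L_z,max/|L| = 0.8165

D corresponds to l = 2.
|L| = √6 ℏ ≈ 2.4495ℏ, while L_z,max = lℏ = 2ℏ.
L_z,max/|L| = 2/√6 = 0.8165.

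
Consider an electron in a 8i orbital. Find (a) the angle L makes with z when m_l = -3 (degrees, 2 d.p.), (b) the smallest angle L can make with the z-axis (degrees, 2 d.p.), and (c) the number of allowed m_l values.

8i means n = 8, l = 6.
For m_l = -3: cos θ = -3/√42, θ ≈ 117.58°.
cos θ_min = 6/√42, so θ_min ≈ 22.21°.
There are 2l+1 = 13 values of m_l.

θ(m_l=-3) ≈ 117.58°; θ_min ≈ 22.21°; 13 values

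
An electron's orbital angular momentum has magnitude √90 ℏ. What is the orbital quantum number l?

(|L|/ℏ)² = l(l+1) = 90.
l² + l − 90 = 0 ⇒ l = 9.

l = 9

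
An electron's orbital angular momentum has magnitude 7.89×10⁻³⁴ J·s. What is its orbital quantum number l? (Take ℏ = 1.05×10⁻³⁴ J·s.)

Dividing by ℏ: |L|/ℏ ≈ 7.514.
l(l+1) ≈ 7.514² ≈ 56.46, so l = 7.

l = 7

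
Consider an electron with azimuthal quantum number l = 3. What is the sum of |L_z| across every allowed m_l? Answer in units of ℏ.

Σ|L_z| = 12 ℏ

m_l ∈ {-3, -2, -1, 0, 1, 2, 3}.
Σ|m_l| = l(l+1) = 12.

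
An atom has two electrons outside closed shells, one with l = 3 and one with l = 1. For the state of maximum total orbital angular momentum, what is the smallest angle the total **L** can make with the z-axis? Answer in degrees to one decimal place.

θ_min ≈ 26.6°

By the triangle rule, |l₁ − l₂| ≤ L ≤ l₁ + l₂.
So L can be 2, 3, 4.
The maximum is L = 4, with |L_tot| = ℏ√(4·5) = 2√5 ℏ.
The minimum angle with z is arccos(4/√20) ≈ 26.6°.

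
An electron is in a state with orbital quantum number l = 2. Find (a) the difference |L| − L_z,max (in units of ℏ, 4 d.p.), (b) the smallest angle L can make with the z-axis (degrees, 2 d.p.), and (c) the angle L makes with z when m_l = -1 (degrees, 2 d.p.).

|L|−L_z,max ≈ 0.4495ℏ; θ_min ≈ 35.26°; θ(m_l=-1) ≈ 114.09°

|L| − L_z,max = (√6 − 2)ℏ ≈ 0.4495ℏ.
cos θ_min = 2/√6, so θ_min ≈ 35.26°.
For m_l = -1: cos θ = -1/√6, θ ≈ 114.09°.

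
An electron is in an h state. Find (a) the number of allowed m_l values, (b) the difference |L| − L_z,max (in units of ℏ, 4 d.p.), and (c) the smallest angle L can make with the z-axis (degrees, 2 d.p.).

11 values; |L|−L_z,max ≈ 0.4772ℏ; θ_min ≈ 24.09°

For an h orbital, l = 5.
There are 2l+1 = 11 values of m_l.
|L| − L_z,max = (√30 − 5)ℏ ≈ 0.4772ℏ.
cos θ_min = 5/√30, so θ_min ≈ 24.09°.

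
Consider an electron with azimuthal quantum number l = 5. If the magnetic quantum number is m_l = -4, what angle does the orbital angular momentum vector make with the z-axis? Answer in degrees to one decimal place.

|L| = ℏ√(l(l+1)) = √30 ℏ.
L_z = m_l ℏ = −4ℏ.
cos θ = L_z/|L| = -4/√30, so θ ≈ 136.9°.

θ ≈ 136.9°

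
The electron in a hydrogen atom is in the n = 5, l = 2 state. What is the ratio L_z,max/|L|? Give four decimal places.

L_z,max/|L| = 0.8165

|L| = √6 ℏ ≈ 2.4495ℏ, while L_z,max = lℏ = 2ℏ.
L_z,max/|L| = 2/√6 = 0.8165.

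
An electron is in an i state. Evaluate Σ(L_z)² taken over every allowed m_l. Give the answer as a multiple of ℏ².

The letter i corresponds to l = 6.
m_l ∈ {-6, -5, -4, -3, -2, -1, 0, 1, 2, 3, 4, 5, 6}.
Summing m² from −6 to 6: Σ m_l² = 182.

Σ(L_z)² = 182 ℏ²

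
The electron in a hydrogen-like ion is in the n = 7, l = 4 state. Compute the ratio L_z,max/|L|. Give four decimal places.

L_z,max/|L| = 0.8944

|L| = 2√5 ℏ ≈ 4.4721ℏ, while L_z,max = lℏ = 4ℏ.
L_z,max/|L| = 4/√20 = 0.8944.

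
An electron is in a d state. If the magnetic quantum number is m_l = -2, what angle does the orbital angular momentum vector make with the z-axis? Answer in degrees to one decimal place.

θ ≈ 144.7°

A d state has l = 2.
|L| = ℏ√(l(l+1)) = √6 ℏ.
L_z = m_l ℏ = −2ℏ.
cos θ = L_z/|L| = -2/√6, so θ ≈ 144.7°.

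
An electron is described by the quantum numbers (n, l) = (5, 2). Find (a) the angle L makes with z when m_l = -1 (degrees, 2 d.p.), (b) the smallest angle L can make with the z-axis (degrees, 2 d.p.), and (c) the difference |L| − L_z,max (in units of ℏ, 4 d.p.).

For m_l = -1: cos θ = -1/√6, θ ≈ 114.09°.
cos θ_min = 2/√6, so θ_min ≈ 35.26°.
|L| − L_z,max = (√6 − 2)ℏ ≈ 0.4495ℏ.

θ(m_l=-1) ≈ 114.09°; θ_min ≈ 35.26°; |L|−L_z,max ≈ 0.4495ℏ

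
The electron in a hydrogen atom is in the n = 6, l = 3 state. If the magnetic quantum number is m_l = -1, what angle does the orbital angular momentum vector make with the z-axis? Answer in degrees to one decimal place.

|L| = ℏ√(l(l+1)) = 2√3 ℏ.
L_z = m_l ℏ = −1ℏ.
cos θ = L_z/|L| = -1/√12, so θ ≈ 106.8°.

θ ≈ 106.8°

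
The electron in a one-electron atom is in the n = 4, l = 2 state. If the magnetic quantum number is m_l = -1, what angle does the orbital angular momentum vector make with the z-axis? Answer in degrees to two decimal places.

θ ≈ 114.09°

|L| = √(l(l+1)) ℏ = √6 ℏ.
L_z = m_l ℏ = −1ℏ.
cos θ = L_z/|L| = -1/√6, so θ ≈ 114.09°.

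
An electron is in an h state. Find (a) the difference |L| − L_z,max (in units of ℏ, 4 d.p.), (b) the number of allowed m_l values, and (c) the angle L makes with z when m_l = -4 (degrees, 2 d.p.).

|L|−L_z,max ≈ 0.4772ℏ; 11 values; θ(m_l=-4) ≈ 136.91°

H corresponds to l = 5.
|L| − L_z,max = (√30 − 5)ℏ ≈ 0.4772ℏ.
There are 2l+1 = 11 values of m_l.
For m_l = -4: cos θ = -4/√30, θ ≈ 136.91°.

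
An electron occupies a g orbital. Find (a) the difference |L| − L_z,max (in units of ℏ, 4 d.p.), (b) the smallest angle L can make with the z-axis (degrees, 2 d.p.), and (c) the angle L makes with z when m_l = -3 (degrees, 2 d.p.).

A g state has l = 4.
|L| − L_z,max = (2√5 − 4)ℏ ≈ 0.4721ℏ.
cos θ_min = 4/√20, so θ_min ≈ 26.57°.
For m_l = -3: cos θ = -3/√20, θ ≈ 132.13°.

|L|−L_z,max ≈ 0.4721ℏ; θ_min ≈ 26.57°; θ(m_l=-3) ≈ 132.13°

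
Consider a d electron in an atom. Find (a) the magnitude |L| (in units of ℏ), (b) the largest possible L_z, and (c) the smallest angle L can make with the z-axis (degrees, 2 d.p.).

For a d orbital, l = 2.
|L| = ℏ√(2·3) = √6 ℏ ≈ 2.449ℏ.
L_z,max = lℏ = 2ℏ.
cos θ_min = 2/√6, so θ_min ≈ 35.26°.

|L| = √6 ℏ ≈ 2.449ℏ; L_z,max = 2ℏ; θ_min ≈ 35.26°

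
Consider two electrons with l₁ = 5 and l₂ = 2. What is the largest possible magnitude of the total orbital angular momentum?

|L_tot|_max = 2√14 ℏ ≈ 7.483ℏ

The total orbital quantum number L ranges from |l₁ − l₂| to l₁ + l₂ in integer steps.
So L can be 3, 4, 5, 6, 7.
The largest magnitude corresponds to L = 7: |L_tot| = ℏ√(7·8) = 2√14 ℏ.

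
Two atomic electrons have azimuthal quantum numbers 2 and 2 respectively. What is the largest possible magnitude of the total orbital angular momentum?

The total orbital quantum number L ranges from |l₁ − l₂| to l₁ + l₂ in integer steps.
So L can be 0, 1, 2, 3, 4.
The largest magnitude corresponds to L = 4: |L_tot| = ℏ√(4·5) = 2√5 ℏ.

|L_tot|_max = 2√5 ℏ ≈ 4.472ℏ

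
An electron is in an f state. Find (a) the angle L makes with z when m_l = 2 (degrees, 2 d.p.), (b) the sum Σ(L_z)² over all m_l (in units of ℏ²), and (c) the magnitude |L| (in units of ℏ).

For an f orbital, l = 3.
For m_l = 2: cos θ = 2/√12, θ ≈ 54.74°.
Σ m_l² = 28, so Σ(L_z)² = 28 ℏ².
|L| = ℏ√(3·4) = 2√3 ℏ ≈ 3.464ℏ.

θ(m_l=2) ≈ 54.74°; Σ(L_z)² = 28 ℏ²; |L| = 2√3 ℏ ≈ 3.464ℏ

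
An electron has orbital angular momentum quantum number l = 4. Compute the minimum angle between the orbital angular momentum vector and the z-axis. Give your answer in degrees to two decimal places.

θ_min ≈ 26.57°

|L| = ℏ√(l(l+1)) = 2√5 ℏ.
The smallest angle corresponds to the largest L_z, i.e. m_l = l = 4, giving L_z = 4ℏ.
cos θ_min = 4/√20, so θ_min ≈ 26.57°.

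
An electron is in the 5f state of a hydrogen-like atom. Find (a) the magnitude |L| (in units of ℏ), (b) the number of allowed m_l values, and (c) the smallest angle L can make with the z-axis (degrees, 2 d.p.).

|L| = 2√3 ℏ ≈ 3.464ℏ; 7 values; θ_min ≈ 30.00°

The 5f subshell has l = 3.
|L| = ℏ√(3·4) = 2√3 ℏ ≈ 3.464ℏ.
There are 2l+1 = 7 values of m_l.
cos θ_min = 3/√12, so θ_min ≈ 30.00°.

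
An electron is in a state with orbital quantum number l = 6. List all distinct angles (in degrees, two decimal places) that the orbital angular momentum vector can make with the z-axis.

|L|² = l(l+1)ℏ² = 42ℏ², so |L| = √42 ℏ.
cos θ = m_l/√42 for each m_l ∈ {-6, -5, -4, -3, -2, -1, 0, 1, 2, 3, 4, 5, 6}.

θ ∈ {22.21°, 39.51°, 51.89°, 62.42°, 72.02°, 81.12°, 90.00°, 98.88°, 107.98°, 117.58°, 128.11°, 140.49°, 157.79°}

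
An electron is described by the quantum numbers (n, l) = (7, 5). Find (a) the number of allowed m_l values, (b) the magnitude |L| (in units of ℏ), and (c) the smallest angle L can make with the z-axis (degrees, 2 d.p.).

There are 2l+1 = 11 values of m_l.
|L| = ℏ√(5·6) = √30 ℏ ≈ 5.477ℏ.
cos θ_min = 5/√30, so θ_min ≈ 24.09°.

11 values; |L| = √30 ℏ ≈ 5.477ℏ; θ_min ≈ 24.09°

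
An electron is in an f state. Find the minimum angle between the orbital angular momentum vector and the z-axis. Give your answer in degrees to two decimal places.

θ_min ≈ 30.00°

F corresponds to l = 3.
|L| = ℏ√(l(l+1)) = 2√3 ℏ.
The smallest angle corresponds to the largest L_z, i.e. m_l = l = 3, giving L_z = 3ℏ.
cos θ_min = 3/√12, so θ_min ≈ 30.00°.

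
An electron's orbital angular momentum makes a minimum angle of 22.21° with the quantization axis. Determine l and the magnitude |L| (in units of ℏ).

l = 6, |L| = √42 ℏ ≈ 6.481ℏ

cos²θ_min = l/(l+1) = 0.8571.
Thus l = 0.8571/(1 − 0.8571) ≈ 6.
Then |L| = ℏ√(6·7) = √42 ℏ.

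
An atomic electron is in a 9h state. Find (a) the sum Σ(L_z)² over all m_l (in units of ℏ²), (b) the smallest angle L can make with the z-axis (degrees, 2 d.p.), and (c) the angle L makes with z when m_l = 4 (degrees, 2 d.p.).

Σ(L_z)² = 110 ℏ²; θ_min ≈ 24.09°; θ(m_l=4) ≈ 43.09°

9h means n = 9, l = 5.
Σ m_l² = 110, so Σ(L_z)² = 110 ℏ².
cos θ_min = 5/√30, so θ_min ≈ 24.09°.
For m_l = 4: cos θ = 4/√30, θ ≈ 43.09°.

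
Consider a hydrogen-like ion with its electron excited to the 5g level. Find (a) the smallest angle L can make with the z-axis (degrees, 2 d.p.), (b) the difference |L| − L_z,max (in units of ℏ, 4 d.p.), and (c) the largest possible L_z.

θ_min ≈ 26.57°; |L|−L_z,max ≈ 0.4721ℏ; L_z,max = 4ℏ

The 5g level has l = 4.
cos θ_min = 4/√20, so θ_min ≈ 26.57°.
|L| − L_z,max = (2√5 − 4)ℏ ≈ 0.4721ℏ.
L_z,max = lℏ = 4ℏ.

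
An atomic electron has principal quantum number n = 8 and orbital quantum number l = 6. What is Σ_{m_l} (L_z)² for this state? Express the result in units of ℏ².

The allowed m_l values are -6, -5, -4, -3, -2, -1, 0, 1, 2, 3, 4, 5, 6.
Summing m² from −6 to 6: Σ m_l² = 182.

Σ(L_z)² = 182 ℏ²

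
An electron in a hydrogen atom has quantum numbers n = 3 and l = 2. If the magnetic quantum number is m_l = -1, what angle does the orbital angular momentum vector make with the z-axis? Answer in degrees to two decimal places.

|L| = √(l(l+1)) ℏ = √6 ℏ.
L_z = m_l ℏ = −1ℏ.
cos θ = L_z/|L| = -1/√6, so θ ≈ 114.09°.

θ ≈ 114.09°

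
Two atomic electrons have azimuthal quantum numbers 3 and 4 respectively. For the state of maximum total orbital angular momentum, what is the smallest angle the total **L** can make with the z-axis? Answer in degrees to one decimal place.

The total orbital quantum number L ranges from |l₁ − l₂| to l₁ + l₂ in integer steps.
Allowed values: L = 1, 2, 3, 4, 5, 6, 7.
The maximum is L = 7, with |L_tot| = ℏ√(7·8) = 2√14 ℏ.
The minimum angle with z is arccos(7/√56) ≈ 20.7°.

θ_min ≈ 20.7°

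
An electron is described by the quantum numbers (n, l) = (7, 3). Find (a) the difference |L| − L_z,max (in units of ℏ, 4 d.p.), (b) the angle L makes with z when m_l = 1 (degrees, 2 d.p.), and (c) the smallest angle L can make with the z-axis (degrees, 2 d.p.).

|L|−L_z,max ≈ 0.4641ℏ; θ(m_l=1) ≈ 73.22°; θ_min ≈ 30.00°

|L| − L_z,max = (2√3 − 3)ℏ ≈ 0.4641ℏ.
For m_l = 1: cos θ = 1/√12, θ ≈ 73.22°.
cos θ_min = 3/√12, so θ_min ≈ 30.00°.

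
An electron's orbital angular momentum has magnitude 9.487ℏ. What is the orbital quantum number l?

Since |L|² = l(l+1)ℏ², l(l+1) = 90.
l² + l − 90 = 0 ⇒ l = 9.

l = 9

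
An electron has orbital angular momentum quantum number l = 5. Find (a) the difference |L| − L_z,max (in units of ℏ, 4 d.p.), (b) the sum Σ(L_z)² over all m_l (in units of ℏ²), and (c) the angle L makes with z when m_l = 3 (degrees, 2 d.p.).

|L| − L_z,max = (√30 − 5)ℏ ≈ 0.4772ℏ.
Σ m_l² = 110, so Σ(L_z)² = 110 ℏ².
For m_l = 3: cos θ = 3/√30, θ ≈ 56.79°.

|L|−L_z,max ≈ 0.4772ℏ; Σ(L_z)² = 110 ℏ²; θ(m_l=3) ≈ 56.79°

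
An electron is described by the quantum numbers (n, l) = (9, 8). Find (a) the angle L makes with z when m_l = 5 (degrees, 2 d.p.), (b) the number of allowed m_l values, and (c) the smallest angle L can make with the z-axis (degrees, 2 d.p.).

θ(m_l=5) ≈ 53.90°; 17 values; θ_min ≈ 19.47°

For m_l = 5: cos θ = 5/√72, θ ≈ 53.90°.
There are 2l+1 = 17 values of m_l.
cos θ_min = 8/√72, so θ_min ≈ 19.47°.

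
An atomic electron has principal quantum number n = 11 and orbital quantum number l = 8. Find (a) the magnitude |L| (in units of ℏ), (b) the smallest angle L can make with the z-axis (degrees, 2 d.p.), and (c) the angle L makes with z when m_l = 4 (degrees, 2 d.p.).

|L| = 6√2 ℏ ≈ 8.485ℏ; θ_min ≈ 19.47°; θ(m_l=4) ≈ 61.87°

|L| = ℏ√(8·9) = 6√2 ℏ ≈ 8.485ℏ.
cos θ_min = 8/√72, so θ_min ≈ 19.47°.
For m_l = 4: cos θ = 4/√72, θ ≈ 61.87°.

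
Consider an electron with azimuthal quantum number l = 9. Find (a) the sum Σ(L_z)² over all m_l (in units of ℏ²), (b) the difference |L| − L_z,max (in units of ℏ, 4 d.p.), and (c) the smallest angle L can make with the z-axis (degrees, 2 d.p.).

Σ(L_z)² = 570 ℏ²; |L|−L_z,max ≈ 0.4868ℏ; θ_min ≈ 18.43°

Σ m_l² = 570, so Σ(L_z)² = 570 ℏ².
|L| − L_z,max = (3√10 − 9)ℏ ≈ 0.4868ℏ.
cos θ_min = 9/√90, so θ_min ≈ 18.43°.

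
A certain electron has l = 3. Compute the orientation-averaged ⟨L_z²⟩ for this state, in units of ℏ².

⟨L_z²⟩ = 4 ℏ²

m_l runs from −3 to 3, i.e. {-3, -2, -1, 0, 1, 2, 3}.
⟨L_z²⟩ = ℏ²·l(l+1)/3 = 4ℏ².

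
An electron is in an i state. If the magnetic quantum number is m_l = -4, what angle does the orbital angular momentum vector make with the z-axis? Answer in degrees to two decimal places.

θ ≈ 128.11°

An i state has l = 6.
|L|² = l(l+1)ℏ² = 42ℏ², so |L| = √42 ℏ.
L_z = m_l ℏ = −4ℏ.
cos θ = L_z/|L| = -4/√42, so θ ≈ 128.11°.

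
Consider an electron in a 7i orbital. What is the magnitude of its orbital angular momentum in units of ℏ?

|L| = √42 ℏ ≈ 6.481ℏ

7i means n = 7, l = 6.
|L| = ℏ√(l(l+1)) = ℏ√(6·7) = √42 ℏ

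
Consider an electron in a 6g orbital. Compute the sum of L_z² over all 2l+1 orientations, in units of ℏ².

6g means n = 6, l = 4.
The allowed m_l values are -4, -3, -2, -1, 0, 1, 2, 3, 4.
Summing m² from −4 to 4: Σ m_l² = 60.

Σ(L_z)² = 60 ℏ²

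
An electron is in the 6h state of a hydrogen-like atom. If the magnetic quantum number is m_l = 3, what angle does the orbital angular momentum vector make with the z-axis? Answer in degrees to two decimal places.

θ ≈ 56.79°

For 6h, l = 5.
|L|² = l(l+1)ℏ² = 30ℏ², so |L| = √30 ℏ.
L_z = m_l ℏ = 3ℏ.
cos θ = L_z/|L| = 3/√30, so θ ≈ 56.79°.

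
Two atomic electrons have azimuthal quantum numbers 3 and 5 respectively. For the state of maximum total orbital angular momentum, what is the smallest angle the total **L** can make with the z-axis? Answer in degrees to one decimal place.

θ_min ≈ 19.5°

L runs from |3 − 5| = 2 to 3 + 5 = 8.
So L can be 2, 3, 4, 5, 6, 7, 8.
The maximum is L = 8, with |L_tot| = ℏ√(8·9) = 6√2 ℏ.
The minimum angle with z is arccos(8/√72) ≈ 19.5°.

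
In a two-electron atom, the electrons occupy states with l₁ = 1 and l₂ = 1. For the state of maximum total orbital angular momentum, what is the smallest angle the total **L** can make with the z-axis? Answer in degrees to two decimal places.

θ_min ≈ 35.26°

By the triangle rule, |l₁ − l₂| ≤ L ≤ l₁ + l₂.
Allowed values: L = 0, 1, 2.
The maximum is L = 2, with |L_tot| = ℏ√(2·3) = √6 ℏ.
The minimum angle with z is arccos(2/√6) ≈ 35.26°.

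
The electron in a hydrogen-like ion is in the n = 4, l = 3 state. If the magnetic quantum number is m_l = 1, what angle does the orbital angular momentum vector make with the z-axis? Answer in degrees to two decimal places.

|L| = √(l(l+1)) ℏ = 2√3 ℏ.
L_z = m_l ℏ = 1ℏ.
cos θ = L_z/|L| = 1/√12, so θ ≈ 73.22°.

θ ≈ 73.22°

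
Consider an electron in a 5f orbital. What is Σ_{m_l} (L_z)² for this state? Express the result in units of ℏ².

The 5f subshell has l = 3.
m_l ∈ {-3, -2, -1, 0, 1, 2, 3}.
Summing m² from −3 to 3: Σ m_l² = 28.

Σ(L_z)² = 28 ℏ²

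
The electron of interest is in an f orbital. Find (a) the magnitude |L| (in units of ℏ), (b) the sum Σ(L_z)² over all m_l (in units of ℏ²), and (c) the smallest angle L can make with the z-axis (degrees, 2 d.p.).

|L| = 2√3 ℏ ≈ 3.464ℏ; Σ(L_z)² = 28 ℏ²; θ_min ≈ 30.00°

For an f orbital, l = 3.
|L| = ℏ√(3·4) = 2√3 ℏ ≈ 3.464ℏ.
Σ m_l² = 28, so Σ(L_z)² = 28 ℏ².
cos θ_min = 3/√12, so θ_min ≈ 30.00°.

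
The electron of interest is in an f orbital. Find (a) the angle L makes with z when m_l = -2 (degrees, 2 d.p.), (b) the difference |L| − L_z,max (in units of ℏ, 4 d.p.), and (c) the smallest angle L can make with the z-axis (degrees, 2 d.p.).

F corresponds to l = 3.
For m_l = -2: cos θ = -2/√12, θ ≈ 125.26°.
|L| − L_z,max = (2√3 − 3)ℏ ≈ 0.4641ℏ.
cos θ_min = 3/√12, so θ_min ≈ 30.00°.

θ(m_l=-2) ≈ 125.26°; |L|−L_z,max ≈ 0.4641ℏ; θ_min ≈ 30.00°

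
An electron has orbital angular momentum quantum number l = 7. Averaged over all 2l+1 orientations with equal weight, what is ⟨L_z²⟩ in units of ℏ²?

The allowed m_l values are -7, -6, -5, -4, -3, -2, -1, 0, 1, 2, 3, 4, 5, 6, 7.
Average of L_z² over 15 states: 280/15 ℏ² = 18.67 ℏ².

⟨L_z²⟩ = 18.67 ℏ²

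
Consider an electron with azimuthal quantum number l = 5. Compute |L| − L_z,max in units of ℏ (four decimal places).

|L| = √30 ℏ ≈ 5.4772ℏ, while L_z,max = lℏ = 5ℏ.
The difference is (√30 − 5)ℏ ≈ 0.4772ℏ.

|L| − L_z,max ≈ 0.4772ℏ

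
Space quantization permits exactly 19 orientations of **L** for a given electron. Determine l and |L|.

Since there are 2l+1 = 19 values of m_l, l = 9.
Then |L| = √(l(l+1)) ℏ = 3√10 ℏ.

l = 9, |L| = 3√10 ℏ ≈ 9.487ℏ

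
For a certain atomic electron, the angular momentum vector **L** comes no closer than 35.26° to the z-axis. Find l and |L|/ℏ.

l = 2, |L| = √6 ℏ ≈ 2.449ℏ

cos θ_min = l/√(l(l+1)) = √(l/(l+1)), so l/(l+1) = cos²(35.26°) = 0.6667.
l = cos²θ/sin²θ ≈ 2.
Then |L| = ℏ√(2·3) = √6 ℏ.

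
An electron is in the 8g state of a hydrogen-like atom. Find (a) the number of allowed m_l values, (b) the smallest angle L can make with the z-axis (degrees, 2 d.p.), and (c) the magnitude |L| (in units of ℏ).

9 values; θ_min ≈ 26.57°; |L| = 2√5 ℏ ≈ 4.472ℏ

The 8g subshell has l = 4.
There are 2l+1 = 9 values of m_l.
cos θ_min = 4/√20, so θ_min ≈ 26.57°.
|L| = ℏ√(4·5) = 2√5 ℏ ≈ 4.472ℏ.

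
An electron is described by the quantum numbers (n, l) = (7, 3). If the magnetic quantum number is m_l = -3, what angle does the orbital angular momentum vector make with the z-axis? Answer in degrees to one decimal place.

θ ≈ 150.0°

|L| = √(l(l+1)) ℏ = 2√3 ℏ.
L_z = m_l ℏ = −3ℏ.
cos θ = L_z/|L| = -3/√12, so θ ≈ 150.0°.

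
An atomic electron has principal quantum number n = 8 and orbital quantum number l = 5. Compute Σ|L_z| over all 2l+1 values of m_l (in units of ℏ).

m_l ∈ {-5, -4, -3, -2, -1, 0, 1, 2, 3, 4, 5}.
Σ|m_l| = 2·5(5+1)/2 = 30.

Σ|L_z| = 30 ℏ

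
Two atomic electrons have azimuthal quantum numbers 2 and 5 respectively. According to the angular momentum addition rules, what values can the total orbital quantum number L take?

L = 3, 4, 5, 6, 7

L runs from |2 − 5| = 3 to 2 + 5 = 7.
So L can be 3, 4, 5, 6, 7.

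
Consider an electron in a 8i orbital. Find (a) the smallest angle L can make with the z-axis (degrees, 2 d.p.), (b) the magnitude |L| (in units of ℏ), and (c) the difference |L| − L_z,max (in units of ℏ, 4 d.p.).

For 8i, l = 6.
cos θ_min = 6/√42, so θ_min ≈ 22.21°.
|L| = ℏ√(6·7) = √42 ℏ ≈ 6.481ℏ.
|L| − L_z,max = (√42 − 6)ℏ ≈ 0.4807ℏ.

θ_min ≈ 22.21°; |L| = √42 ℏ ≈ 6.481ℏ; |L|−L_z,max ≈ 0.4807ℏ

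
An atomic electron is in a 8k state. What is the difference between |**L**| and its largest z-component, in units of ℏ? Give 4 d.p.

8k means n = 8, l = 7.
|L| = 2√14 ℏ ≈ 7.4833ℏ, while L_z,max = lℏ = 7ℏ.
The difference is (2√14 − 7)ℏ ≈ 0.4833ℏ.

|L| − L_z,max ≈ 0.4833ℏ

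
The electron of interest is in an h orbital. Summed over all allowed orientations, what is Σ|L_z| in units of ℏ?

Σ|L_z| = 30 ℏ

The letter h corresponds to l = 5.
m_l ∈ {-5, -4, -3, -2, -1, 0, 1, 2, 3, 4, 5}.
Σ|m_l| = 2(1+2+…+5) = 30.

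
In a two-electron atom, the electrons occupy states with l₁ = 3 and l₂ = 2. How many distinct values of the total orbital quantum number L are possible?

Angular momentum addition gives L = |l₁ − l₂|, …, l₁ + l₂.
L ∈ {1, 2, 3, 4, 5}.
That is 5 values.

5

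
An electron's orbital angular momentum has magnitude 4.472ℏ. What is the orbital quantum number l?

l = 4

(|L|/ℏ)² = l(l+1) = 20.
The positive root is l = 4.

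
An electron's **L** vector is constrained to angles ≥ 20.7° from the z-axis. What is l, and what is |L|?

l = 7, |L| = 2√14 ℏ ≈ 7.483ℏ

cos θ_min = l/√(l(l+1)) = √(l/(l+1)), so l/(l+1) = cos²(20.7°) = 0.8751.
l = cos²θ/sin²θ ≈ 7.
Then |L| = ℏ√(7·8) = 2√14 ℏ.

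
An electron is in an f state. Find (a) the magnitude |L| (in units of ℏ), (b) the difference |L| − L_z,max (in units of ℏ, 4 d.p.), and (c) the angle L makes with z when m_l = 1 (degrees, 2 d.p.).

An f state has l = 3.
|L| = ℏ√(3·4) = 2√3 ℏ ≈ 3.464ℏ.
|L| − L_z,max = (2√3 − 3)ℏ ≈ 0.4641ℏ.
For m_l = 1: cos θ = 1/√12, θ ≈ 73.22°.

|L| = 2√3 ℏ ≈ 3.464ℏ; |L|−L_z,max ≈ 0.4641ℏ; θ(m_l=1) ≈ 73.22°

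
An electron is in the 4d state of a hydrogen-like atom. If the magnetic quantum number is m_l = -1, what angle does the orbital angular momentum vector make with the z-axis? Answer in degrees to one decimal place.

θ ≈ 114.1°

4d means n = 4, l = 2.
|L|² = l(l+1)ℏ² = 6ℏ², so |L| = √6 ℏ.
L_z = m_l ℏ = −1ℏ.
cos θ = L_z/|L| = -1/√6, so θ ≈ 114.1°.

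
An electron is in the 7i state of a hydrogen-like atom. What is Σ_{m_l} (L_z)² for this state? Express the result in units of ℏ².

7i means n = 7, l = 6.
The allowed m_l values are -6, -5, -4, -3, -2, -1, 0, 1, 2, 3, 4, 5, 6.
Σ m_l² = 2·(1 + 4 + 9 + 16 + 25 + 36) = 182.

Σ(L_z)² = 182 ℏ²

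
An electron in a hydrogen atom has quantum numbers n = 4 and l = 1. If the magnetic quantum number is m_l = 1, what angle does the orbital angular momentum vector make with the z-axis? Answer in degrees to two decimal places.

θ ≈ 45.00°

|L|² = l(l+1)ℏ² = 2ℏ², so |L| = √2 ℏ.
L_z = m_l ℏ = 1ℏ.
cos θ = L_z/|L| = 1/√2, so θ ≈ 45.00°.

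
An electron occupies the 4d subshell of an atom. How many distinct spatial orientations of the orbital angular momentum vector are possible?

5

The 4d subshell has l = 2.
The number of m_l values is 2l + 1 = 2·2 + 1 = 5.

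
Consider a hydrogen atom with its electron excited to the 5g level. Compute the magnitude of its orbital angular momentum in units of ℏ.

|L| = 2√5 ℏ ≈ 4.472ℏ

The 5g level has l = 4.
|L| = ℏ√(l(l+1)) = ℏ√(4·5) = 2√5 ℏ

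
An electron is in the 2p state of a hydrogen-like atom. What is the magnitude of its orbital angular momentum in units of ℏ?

2p means n = 2, l = 1.
|L| = ℏ√(l(l+1)) = ℏ√(1·2) = √2 ℏ

|L| = √2 ℏ ≈ 1.414ℏ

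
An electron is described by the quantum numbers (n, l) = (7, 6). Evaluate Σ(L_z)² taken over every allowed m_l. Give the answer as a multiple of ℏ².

Σ(L_z)² = 182 ℏ²

m_l ∈ {-6, -5, -4, -3, -2, -1, 0, 1, 2, 3, 4, 5, 6}.
Summing m² from −6 to 6: Σ m_l² = 182.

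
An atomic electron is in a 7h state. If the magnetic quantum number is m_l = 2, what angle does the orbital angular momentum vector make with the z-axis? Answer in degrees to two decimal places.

θ ≈ 68.58°

For 7h, l = 5.
|L| = ℏ√(l(l+1)) = √30 ℏ.
L_z = m_l ℏ = 2ℏ.
cos θ = L_z/|L| = 2/√30, so θ ≈ 68.58°.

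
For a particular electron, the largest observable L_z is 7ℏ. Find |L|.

L_z,max = lℏ, so l = 7.
Then |L| = ℏ√(7·8) = 2√14 ℏ.

|L| = 2√14 ℏ ≈ 7.483ℏ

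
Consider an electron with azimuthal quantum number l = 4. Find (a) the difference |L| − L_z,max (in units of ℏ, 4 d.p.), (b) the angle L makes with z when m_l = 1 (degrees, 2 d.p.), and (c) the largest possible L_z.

|L| − L_z,max = (2√5 − 4)ℏ ≈ 0.4721ℏ.
For m_l = 1: cos θ = 1/√20, θ ≈ 77.08°.
L_z,max = lℏ = 4ℏ.

|L|−L_z,max ≈ 0.4721ℏ; θ(m_l=1) ≈ 77.08°; L_z,max = 4ℏ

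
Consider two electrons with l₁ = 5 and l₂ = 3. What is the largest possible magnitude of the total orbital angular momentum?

|L_tot|_max = 6√2 ℏ ≈ 8.485ℏ

Angular momentum addition gives L = |l₁ − l₂|, …, l₁ + l₂.
So L can be 2, 3, 4, 5, 6, 7, 8.
The largest magnitude corresponds to L = 8: |L_tot| = ℏ√(8·9) = 6√2 ℏ.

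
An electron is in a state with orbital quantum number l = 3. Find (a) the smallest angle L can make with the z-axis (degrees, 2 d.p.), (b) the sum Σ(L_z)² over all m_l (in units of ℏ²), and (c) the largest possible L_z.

θ_min ≈ 30.00°; Σ(L_z)² = 28 ℏ²; L_z,max = 3ℏ

cos θ_min = 3/√12, so θ_min ≈ 30.00°.
Σ m_l² = 28, so Σ(L_z)² = 28 ℏ².
L_z,max = lℏ = 3ℏ.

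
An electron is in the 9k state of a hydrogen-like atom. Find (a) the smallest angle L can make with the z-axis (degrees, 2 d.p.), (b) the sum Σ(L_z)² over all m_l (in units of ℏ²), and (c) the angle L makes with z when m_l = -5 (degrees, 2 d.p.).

θ_min ≈ 20.70°; Σ(L_z)² = 280 ℏ²; θ(m_l=-5) ≈ 131.92°

The 9k subshell has l = 7.
cos θ_min = 7/√56, so θ_min ≈ 20.70°.
Σ m_l² = 280, so Σ(L_z)² = 280 ℏ².
For m_l = -5: cos θ = -5/√56, θ ≈ 131.92°.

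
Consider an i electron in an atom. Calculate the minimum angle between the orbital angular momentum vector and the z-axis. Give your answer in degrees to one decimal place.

θ_min ≈ 22.2°

I corresponds to l = 6.
|L| = ℏ√(l(l+1)) = √42 ℏ.
The smallest angle corresponds to the largest L_z, i.e. m_l = l = 6, giving L_z = 6ℏ.
cos θ_min = 6/√42, so θ_min ≈ 22.2°.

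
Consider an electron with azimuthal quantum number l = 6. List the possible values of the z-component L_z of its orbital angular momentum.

L_z = m_l ℏ with m_l ranging from −l to +l in integer steps.
For l = 6: m_l ∈ {-6, -5, -4, -3, -2, -1, 0, 1, 2, 3, 4, 5, 6}.

L_z ∈ {−6ℏ, −5ℏ, −4ℏ, −3ℏ, −2ℏ, −ℏ, 0, ℏ, 2ℏ, 3ℏ, 4ℏ, 5ℏ, 6ℏ}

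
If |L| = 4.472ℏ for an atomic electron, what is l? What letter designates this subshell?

l = 4 (g orbital)

(|L|/ℏ)² = l(l+1) = 20.
Solving: l = 4.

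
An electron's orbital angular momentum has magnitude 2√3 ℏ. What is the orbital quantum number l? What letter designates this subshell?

l = 3 (f orbital)

|L| = ℏ√(l(l+1)), so l(l+1) = 12.
The positive root is l = 3.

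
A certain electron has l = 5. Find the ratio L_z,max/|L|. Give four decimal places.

|L| = √30 ℏ ≈ 5.4772ℏ, while L_z,max = lℏ = 5ℏ.
L_z,max/|L| = 5/√30 = 0.9129.

L_z,max/|L| = 0.9129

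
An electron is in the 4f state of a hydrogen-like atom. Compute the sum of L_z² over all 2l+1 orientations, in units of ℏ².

The 4f subshell has l = 3.
m_l ∈ {-3, -2, -1, 0, 1, 2, 3}.
Σ m_l² = l(l+1)(2l+1)/3 = 3·4·7/3 = 28.

Σ(L_z)² = 28 ℏ²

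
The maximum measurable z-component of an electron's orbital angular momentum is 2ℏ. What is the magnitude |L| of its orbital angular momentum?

The maximum L_z equals lℏ, giving l = 2.
Then |L| = ℏ√(2·3) = √6 ℏ.

|L| = √6 ℏ ≈ 2.449ℏ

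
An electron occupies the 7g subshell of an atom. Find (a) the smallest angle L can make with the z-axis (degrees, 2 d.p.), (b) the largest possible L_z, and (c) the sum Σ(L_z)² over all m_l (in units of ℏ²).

For 7g, l = 4.
cos θ_min = 4/√20, so θ_min ≈ 26.57°.
L_z,max = lℏ = 4ℏ.
Σ m_l² = 60, so Σ(L_z)² = 60 ℏ².

θ_min ≈ 26.57°; L_z,max = 4ℏ; Σ(L_z)² = 60 ℏ²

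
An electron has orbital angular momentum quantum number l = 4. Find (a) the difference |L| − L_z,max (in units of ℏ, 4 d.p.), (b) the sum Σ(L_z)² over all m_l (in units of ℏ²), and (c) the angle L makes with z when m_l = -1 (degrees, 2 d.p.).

|L| − L_z,max = (2√5 − 4)ℏ ≈ 0.4721ℏ.
Σ m_l² = 60, so Σ(L_z)² = 60 ℏ².
For m_l = -1: cos θ = -1/√20, θ ≈ 102.92°.

|L|−L_z,max ≈ 0.4721ℏ; Σ(L_z)² = 60 ℏ²; θ(m_l=-1) ≈ 102.92°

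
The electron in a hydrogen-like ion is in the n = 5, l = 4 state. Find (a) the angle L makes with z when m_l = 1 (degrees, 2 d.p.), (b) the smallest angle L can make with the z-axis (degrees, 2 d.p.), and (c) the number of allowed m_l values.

θ(m_l=1) ≈ 77.08°; θ_min ≈ 26.57°; 9 values

For m_l = 1: cos θ = 1/√20, θ ≈ 77.08°.
cos θ_min = 4/√20, so θ_min ≈ 26.57°.
There are 2l+1 = 9 values of m_l.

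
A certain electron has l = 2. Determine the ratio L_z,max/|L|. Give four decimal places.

|L| = √6 ℏ ≈ 2.4495ℏ, while L_z,max = lℏ = 2ℏ.
L_z,max/|L| = 2/√6 = 0.8165.

L_z,max/|L| = 0.8165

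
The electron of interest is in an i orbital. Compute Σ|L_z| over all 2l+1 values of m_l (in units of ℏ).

I corresponds to l = 6.
m_l ∈ {-6, -5, -4, -3, -2, -1, 0, 1, 2, 3, 4, 5, 6}.
Σ|m_l| = 2·6(6+1)/2 = 42.

Σ|L_z| = 42 ℏ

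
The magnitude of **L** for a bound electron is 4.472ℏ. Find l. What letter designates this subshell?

l = 4 (g orbital)

|L| = ℏ√(l(l+1)), so l(l+1) = 20.
l² + l − 20 = 0 ⇒ l = 4.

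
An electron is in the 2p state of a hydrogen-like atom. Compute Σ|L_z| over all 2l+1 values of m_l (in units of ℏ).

Σ|L_z| = 2 ℏ

For 2p, l = 1.
m_l runs from −1 to 1, i.e. {-1, 0, 1}.
Σ|m_l| = 2·1(1+1)/2 = 2.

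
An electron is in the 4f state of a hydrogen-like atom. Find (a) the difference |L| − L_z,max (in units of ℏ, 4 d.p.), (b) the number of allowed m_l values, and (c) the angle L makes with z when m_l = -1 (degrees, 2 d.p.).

|L|−L_z,max ≈ 0.4641ℏ; 7 values; θ(m_l=-1) ≈ 106.78°

For 4f, l = 3.
|L| − L_z,max = (2√3 − 3)ℏ ≈ 0.4641ℏ.
There are 2l+1 = 7 values of m_l.
For m_l = -1: cos θ = -1/√12, θ ≈ 106.78°.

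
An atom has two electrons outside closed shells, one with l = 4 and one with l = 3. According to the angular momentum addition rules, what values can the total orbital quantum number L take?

Angular momentum addition gives L = |l₁ − l₂|, …, l₁ + l₂.
Allowed values: L = 1, 2, 3, 4, 5, 6, 7.

L = 1, 2, 3, 4, 5, 6, 7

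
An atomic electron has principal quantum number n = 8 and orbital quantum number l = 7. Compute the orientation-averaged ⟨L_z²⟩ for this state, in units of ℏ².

m_l ∈ {-7, -6, -5, -4, -3, -2, -1, 0, 1, 2, 3, 4, 5, 6, 7}.
⟨L_z²⟩ = ℏ²·(Σ m_l²)/(2l+1) = ℏ²·280/15 = 18.67ℏ².

⟨L_z²⟩ = 18.67 ℏ²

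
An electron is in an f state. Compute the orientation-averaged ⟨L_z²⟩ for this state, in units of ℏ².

⟨L_z²⟩ = 4 ℏ²

For an f orbital, l = 3.
The allowed m_l values are -3, -2, -1, 0, 1, 2, 3.
⟨L_z²⟩ = ℏ²·(Σ m_l²)/(2l+1) = ℏ²·28/7 = 4ℏ².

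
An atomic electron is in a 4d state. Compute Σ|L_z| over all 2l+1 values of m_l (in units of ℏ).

Σ|L_z| = 6 ℏ

The 4d subshell has l = 2.
m_l runs from −2 to 2, i.e. {-2, -1, 0, 1, 2}.
Σ|m_l| = 2·2(2+1)/2 = 6.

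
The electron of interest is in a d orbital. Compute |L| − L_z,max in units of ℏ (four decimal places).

|L| − L_z,max ≈ 0.4495ℏ

For a d orbital, l = 2.
|L| = √6 ℏ ≈ 2.4495ℏ, while L_z,max = lℏ = 2ℏ.
The difference is (√6 − 2)ℏ ≈ 0.4495ℏ.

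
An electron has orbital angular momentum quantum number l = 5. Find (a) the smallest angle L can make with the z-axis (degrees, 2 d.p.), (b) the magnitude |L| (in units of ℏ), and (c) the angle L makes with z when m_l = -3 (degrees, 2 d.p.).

cos θ_min = 5/√30, so θ_min ≈ 24.09°.
|L| = ℏ√(5·6) = √30 ℏ ≈ 5.477ℏ.
For m_l = -3: cos θ = -3/√30, θ ≈ 123.21°.

θ_min ≈ 24.09°; |L| = √30 ℏ ≈ 5.477ℏ; θ(m_l=-3) ≈ 123.21°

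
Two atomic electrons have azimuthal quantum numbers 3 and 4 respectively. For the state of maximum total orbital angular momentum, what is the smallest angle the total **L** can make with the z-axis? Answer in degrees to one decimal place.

By the triangle rule, |l₁ − l₂| ≤ L ≤ l₁ + l₂.
Allowed values: L = 1, 2, 3, 4, 5, 6, 7.
The maximum is L = 7, with |L_tot| = ℏ√(7·8) = 2√14 ℏ.
The minimum angle with z is arccos(7/√56) ≈ 20.7°.

θ_min ≈ 20.7°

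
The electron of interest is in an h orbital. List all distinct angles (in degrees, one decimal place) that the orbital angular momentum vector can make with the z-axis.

θ ∈ {24.1°, 43.1°, 56.8°, 68.6°, 79.5°, 90.0°, 100.5°, 111.4°, 123.2°, 136.9°, 155.9°}

H corresponds to l = 5.
|L| = ℏ√(l(l+1)) = √30 ℏ.
cos θ = m_l/√30 for each m_l ∈ {-5, -4, -3, -2, -1, 0, 1, 2, 3, 4, 5}.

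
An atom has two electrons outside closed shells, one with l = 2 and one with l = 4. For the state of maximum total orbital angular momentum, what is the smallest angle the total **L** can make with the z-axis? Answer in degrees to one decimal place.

θ_min ≈ 22.2°

L runs from |2 − 4| = 2 to 2 + 4 = 6.
So L can be 2, 3, 4, 5, 6.
The maximum is L = 6, with |L_tot| = ℏ√(6·7) = √42 ℏ.
The minimum angle with z is arccos(6/√42) ≈ 22.2°.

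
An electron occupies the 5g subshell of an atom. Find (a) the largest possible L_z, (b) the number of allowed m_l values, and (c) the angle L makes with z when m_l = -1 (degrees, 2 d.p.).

The 5g subshell has l = 4.
L_z,max = lℏ = 4ℏ.
There are 2l+1 = 9 values of m_l.
For m_l = -1: cos θ = -1/√20, θ ≈ 102.92°.

L_z,max = 4ℏ; 9 values; θ(m_l=-1) ≈ 102.92°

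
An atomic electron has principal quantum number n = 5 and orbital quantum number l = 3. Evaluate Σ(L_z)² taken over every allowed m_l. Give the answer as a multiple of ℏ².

Σ(L_z)² = 28 ℏ²

m_l runs from −3 to 3, i.e. {-3, -2, -1, 0, 1, 2, 3}.
Σ m_l² = 2·(1 + 4 + 9) = 28.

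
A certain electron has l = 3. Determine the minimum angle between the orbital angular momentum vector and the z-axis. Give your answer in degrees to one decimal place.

θ_min ≈ 30.0°

|L|² = l(l+1)ℏ² = 12ℏ², so |L| = 2√3 ℏ.
The smallest angle corresponds to the largest L_z, i.e. m_l = l = 3, giving L_z = 3ℏ.
cos θ_min = 3/√12, so θ_min ≈ 30.0°.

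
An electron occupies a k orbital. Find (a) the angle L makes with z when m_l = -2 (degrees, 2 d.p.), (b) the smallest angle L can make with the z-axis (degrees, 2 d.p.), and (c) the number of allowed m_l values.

θ(m_l=-2) ≈ 105.50°; θ_min ≈ 20.70°; 15 values

A k state has l = 7.
For m_l = -2: cos θ = -2/√56, θ ≈ 105.50°.
cos θ_min = 7/√56, so θ_min ≈ 20.70°.
There are 2l+1 = 15 values of m_l.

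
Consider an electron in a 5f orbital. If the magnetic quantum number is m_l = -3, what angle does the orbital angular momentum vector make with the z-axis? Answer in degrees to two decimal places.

For 5f, l = 3.
|L|² = l(l+1)ℏ² = 12ℏ², so |L| = 2√3 ℏ.
L_z = m_l ℏ = −3ℏ.
cos θ = L_z/|L| = -3/√12, so θ ≈ 150.00°.

θ ≈ 150.00°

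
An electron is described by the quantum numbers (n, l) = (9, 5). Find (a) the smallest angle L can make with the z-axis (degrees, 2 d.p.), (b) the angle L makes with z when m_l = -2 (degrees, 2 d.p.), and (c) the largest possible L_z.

cos θ_min = 5/√30, so θ_min ≈ 24.09°.
For m_l = -2: cos θ = -2/√30, θ ≈ 111.42°.
L_z,max = lℏ = 5ℏ.

θ_min ≈ 24.09°; θ(m_l=-2) ≈ 111.42°; L_z,max = 5ℏ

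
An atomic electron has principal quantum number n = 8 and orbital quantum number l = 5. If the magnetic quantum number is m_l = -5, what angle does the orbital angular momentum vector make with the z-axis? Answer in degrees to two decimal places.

|L| = ℏ√(l(l+1)) = √30 ℏ.
L_z = m_l ℏ = −5ℏ.
cos θ = L_z/|L| = -5/√30, so θ ≈ 155.91°.

θ ≈ 155.91°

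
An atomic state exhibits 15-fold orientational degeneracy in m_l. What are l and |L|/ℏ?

l = 7, |L| = 2√14 ℏ ≈ 7.483ℏ

15 = 2l + 1, so l = (15−1)/2 = 7.
|L| = ℏ√(l(l+1)) = ℏ√(7·8) = 2√14 ℏ.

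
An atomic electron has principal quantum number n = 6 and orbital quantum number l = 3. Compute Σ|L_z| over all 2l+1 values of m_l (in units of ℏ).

Σ|L_z| = 12 ℏ

m_l ∈ {-3, -2, -1, 0, 1, 2, 3}.
Σ|m_l| = 2·3(3+1)/2 = 12.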